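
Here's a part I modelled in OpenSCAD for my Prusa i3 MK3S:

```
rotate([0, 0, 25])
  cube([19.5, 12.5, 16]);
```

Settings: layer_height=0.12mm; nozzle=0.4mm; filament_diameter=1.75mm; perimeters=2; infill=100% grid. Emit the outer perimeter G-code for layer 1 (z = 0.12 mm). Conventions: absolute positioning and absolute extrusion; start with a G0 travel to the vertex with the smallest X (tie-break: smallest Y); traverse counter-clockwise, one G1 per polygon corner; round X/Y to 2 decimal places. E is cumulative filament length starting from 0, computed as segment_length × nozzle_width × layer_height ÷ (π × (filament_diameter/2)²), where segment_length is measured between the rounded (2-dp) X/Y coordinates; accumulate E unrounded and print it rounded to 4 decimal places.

At z = 0.12 mm: the 19.5×12.5 cube contributes its full rectangle; (whole slice rotated 25° about Z — lengths, areas and connectivity unchanged). The outline is a single polygon with 4 vertices. Extrusion per mm of travel: 0.4 × 0.12 / (π × 0.875²) = 0.019956. Accumulating E over each segment gives final E = 1.2771.

G0 X-5.28 Y11.33 Z0.12
G1 X0.00 Y0.00 E0.2494
G1 X17.67 Y8.24 E0.6385
G1 X12.39 Y19.57 E0.8880
G1 X-5.28 Y11.33 E1.2771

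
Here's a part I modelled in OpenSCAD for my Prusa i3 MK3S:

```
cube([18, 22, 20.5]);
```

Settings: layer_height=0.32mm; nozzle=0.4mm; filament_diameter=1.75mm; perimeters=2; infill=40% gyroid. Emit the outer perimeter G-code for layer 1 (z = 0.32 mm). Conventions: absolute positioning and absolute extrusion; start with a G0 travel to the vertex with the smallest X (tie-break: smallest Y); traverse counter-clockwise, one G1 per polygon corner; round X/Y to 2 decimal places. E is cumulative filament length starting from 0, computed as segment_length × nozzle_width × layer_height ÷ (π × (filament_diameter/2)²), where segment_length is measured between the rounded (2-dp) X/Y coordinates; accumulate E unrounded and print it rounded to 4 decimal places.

At z = 0.32 mm: the cube (footprint 18×22) is included at this height. The outline is a single polygon with 4 vertices. Extrusion per mm of travel: 0.4 × 0.32 / (π × 0.875²) = 0.053216. Accumulating E over each segment gives final E = 4.2573.

G0 X0.00 Y0.00 Z0.32
G1 X18.00 Y0.00 E0.9579
G1 X18.00 Y22.00 E2.1286
G1 X0.00 Y22.00 E3.0865
G1 X0.00 Y0.00 E4.2573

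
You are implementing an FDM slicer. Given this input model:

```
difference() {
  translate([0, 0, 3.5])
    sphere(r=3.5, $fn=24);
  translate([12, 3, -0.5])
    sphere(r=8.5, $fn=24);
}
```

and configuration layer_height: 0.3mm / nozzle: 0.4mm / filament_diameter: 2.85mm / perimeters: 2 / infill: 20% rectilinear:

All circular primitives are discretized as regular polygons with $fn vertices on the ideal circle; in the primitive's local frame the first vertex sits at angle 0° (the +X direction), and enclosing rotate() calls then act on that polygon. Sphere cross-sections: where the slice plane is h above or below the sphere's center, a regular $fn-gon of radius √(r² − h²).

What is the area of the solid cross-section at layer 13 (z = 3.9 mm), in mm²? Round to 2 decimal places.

At z = 3.9 mm: the sphere: section is a regular 24-gon, circumradius = √(r²−h²) = √(3.5²−0.4²) = 3.477 (area = (24/2)·3.477²·sin(360°/24) = 37.55 mm²); the sphere at (12, 3): section is a regular 24-gon, circumradius = √(r²−h²) = √(8.5²−4.4²) = 7.273 (area = (24/2)·7.273²·sin(360°/24) = 164.27 mm²); Subtracting the remaining from the first: starting from the r=3.5 sphere (37.55 mm²), the r=8.5 sphere at (12, 3) misses the remaining region (no effect) — area = 37.55 mm². Overall, the cross-section is a single solid region. Net area = 37.55 mm².

37.55 mm²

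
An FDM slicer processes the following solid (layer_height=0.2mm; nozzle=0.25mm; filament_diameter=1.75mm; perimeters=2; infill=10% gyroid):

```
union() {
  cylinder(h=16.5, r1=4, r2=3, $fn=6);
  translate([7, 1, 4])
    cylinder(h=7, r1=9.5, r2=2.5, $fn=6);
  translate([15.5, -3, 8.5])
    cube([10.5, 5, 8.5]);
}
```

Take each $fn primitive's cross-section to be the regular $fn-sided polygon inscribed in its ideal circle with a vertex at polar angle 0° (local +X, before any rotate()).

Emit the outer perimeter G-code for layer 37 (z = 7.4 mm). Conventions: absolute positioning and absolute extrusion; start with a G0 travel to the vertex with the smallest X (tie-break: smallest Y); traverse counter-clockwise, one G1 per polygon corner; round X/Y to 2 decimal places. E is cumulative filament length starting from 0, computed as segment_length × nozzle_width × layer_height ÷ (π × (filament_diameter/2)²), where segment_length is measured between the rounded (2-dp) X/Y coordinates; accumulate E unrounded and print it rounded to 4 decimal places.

At z = 7.4 mm: the cone: at t=0.448 of its height the radius interpolates to r₁+(r₂−r₁)t = 3.552, giving a regular 6-gon of that circumradius; the cone at (7, 1) contributes a regular 6-gon of circumradius 6.100 (interpolated between r1=9.5 and r2=2.5 at t=0.486); the cube at (15.5, -3) is not intersected at this z (z outside [8.5, 17]); Combining (union): the regions partially overlap (shared area 5.80 mm²), so overlapping operands fuse into one piece — 1 connected region. The outline is a single polygon with 12 vertices. Extrusion per mm of travel: 0.25 × 0.2 / (π × 0.875²) = 0.020788. Accumulating E over each segment gives final E = 0.9833.

G0 X-3.55 Y0.00 Z7.40
G1 X-1.78 Y-3.08 E0.0738
G1 X1.78 Y-3.08 E0.1478
G1 X2.51 Y-1.80 E0.1785
G1 X3.95 Y-4.28 E0.2381
G1 X10.05 Y-4.28 E0.3649
G1 X13.10 Y1.00 E0.4917
G1 X10.05 Y6.28 E0.6184
G1 X3.95 Y6.28 E0.7452
G1 X1.94 Y2.80 E0.8288
G1 X1.78 Y3.08 E0.8355
G1 X-1.78 Y3.08 E0.9095
G1 X-3.55 Y0.00 E0.9833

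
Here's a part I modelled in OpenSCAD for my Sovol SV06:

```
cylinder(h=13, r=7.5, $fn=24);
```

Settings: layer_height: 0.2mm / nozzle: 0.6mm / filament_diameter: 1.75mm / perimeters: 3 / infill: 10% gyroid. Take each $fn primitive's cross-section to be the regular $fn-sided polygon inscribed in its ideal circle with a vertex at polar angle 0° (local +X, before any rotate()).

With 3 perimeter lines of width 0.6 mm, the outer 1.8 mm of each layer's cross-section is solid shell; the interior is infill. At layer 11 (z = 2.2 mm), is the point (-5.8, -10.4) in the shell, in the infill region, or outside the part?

At z = 2.2 mm: the r=7.5 cylinder gives a regular 24-gon of circumradius 7.5 (constant along its height). Overall, the cross-section is a single solid region. The nearest boundary edge runs (-5.30, -5.30)→(-3.75, -6.50); distance from the point to it = 4.41 mm. The point is not inside any of the regions above, so it lies outside the cross-section (4.41 mm from the nearest boundary).

outside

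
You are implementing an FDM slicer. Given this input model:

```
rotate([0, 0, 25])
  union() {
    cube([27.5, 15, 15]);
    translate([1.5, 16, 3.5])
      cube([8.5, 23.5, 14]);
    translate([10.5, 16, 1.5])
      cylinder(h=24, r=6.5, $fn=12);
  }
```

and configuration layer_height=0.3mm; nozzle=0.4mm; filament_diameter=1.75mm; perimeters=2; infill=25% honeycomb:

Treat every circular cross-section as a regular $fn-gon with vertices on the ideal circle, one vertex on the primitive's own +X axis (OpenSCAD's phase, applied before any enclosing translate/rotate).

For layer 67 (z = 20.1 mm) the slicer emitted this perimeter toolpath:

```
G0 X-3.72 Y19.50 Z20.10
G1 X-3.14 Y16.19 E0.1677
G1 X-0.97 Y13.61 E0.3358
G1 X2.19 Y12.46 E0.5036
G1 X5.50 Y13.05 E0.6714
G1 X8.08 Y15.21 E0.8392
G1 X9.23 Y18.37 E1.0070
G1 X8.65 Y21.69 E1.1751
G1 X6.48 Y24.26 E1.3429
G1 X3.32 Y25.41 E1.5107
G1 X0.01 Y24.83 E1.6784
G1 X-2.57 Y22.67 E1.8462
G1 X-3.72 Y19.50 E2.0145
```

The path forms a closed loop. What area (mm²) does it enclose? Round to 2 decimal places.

Apply the shoelace formula to the sequence of (X, Y) vertices; enclosed area = 126.77 mm².

126.77 mm²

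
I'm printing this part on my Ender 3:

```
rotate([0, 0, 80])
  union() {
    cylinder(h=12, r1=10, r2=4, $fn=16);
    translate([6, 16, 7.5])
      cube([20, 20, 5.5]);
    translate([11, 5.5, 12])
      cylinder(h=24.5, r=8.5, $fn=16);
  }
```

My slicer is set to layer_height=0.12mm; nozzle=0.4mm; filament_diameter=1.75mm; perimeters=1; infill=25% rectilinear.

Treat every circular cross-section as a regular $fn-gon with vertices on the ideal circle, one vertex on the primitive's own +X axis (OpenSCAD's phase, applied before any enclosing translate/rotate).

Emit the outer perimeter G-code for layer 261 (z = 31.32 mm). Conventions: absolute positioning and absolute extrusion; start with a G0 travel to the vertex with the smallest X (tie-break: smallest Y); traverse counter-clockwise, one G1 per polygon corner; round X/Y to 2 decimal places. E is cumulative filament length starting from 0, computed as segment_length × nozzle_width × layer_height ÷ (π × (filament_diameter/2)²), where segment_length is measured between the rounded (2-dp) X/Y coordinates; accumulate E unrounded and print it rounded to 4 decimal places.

G0 X-11.88 Y13.26 Z31.32
G1 X-11.80 Y9.95 E0.0661
G1 X-10.47 Y6.91 E0.1323
G1 X-8.07 Y4.62 E0.1985
G1 X-4.98 Y3.42 E0.2646
G1 X-1.67 Y3.49 E0.3307
G1 X1.37 Y4.83 E0.3970
G1 X3.66 Y7.22 E0.4631
G1 X4.86 Y10.31 E0.5292
G1 X4.79 Y13.63 E0.5955
G1 X3.46 Y16.66 E0.6615
G1 X1.06 Y18.96 E0.7279
G1 X-2.03 Y20.16 E0.7940
G1 X-5.35 Y20.09 E0.8603
G1 X-8.38 Y18.75 E0.9264
G1 X-10.68 Y16.35 E0.9927
G1 X-11.88 Y13.26 E1.0589

At z = 31.32 mm: the cone is absent (z outside [0, 12]); the cube at (6, 16) is absent (z outside [7.5, 13]); the r=8.5 cylinder at (11, 5.5) gives a regular 16-gon of circumradius 8.5 (constant along its height); Merging all regions: only the r=8.5 cylinder at (11, 5.5) is present, so the union is just that shape — 1 connected region; (whole slice rotated 80° about Z — lengths, areas and connectivity unchanged). The outline is a single polygon with 16 vertices. Extrusion per mm of travel: 0.4 × 0.12 / (π × 0.875²) = 0.019956. Accumulating E over each segment gives final E = 1.0589.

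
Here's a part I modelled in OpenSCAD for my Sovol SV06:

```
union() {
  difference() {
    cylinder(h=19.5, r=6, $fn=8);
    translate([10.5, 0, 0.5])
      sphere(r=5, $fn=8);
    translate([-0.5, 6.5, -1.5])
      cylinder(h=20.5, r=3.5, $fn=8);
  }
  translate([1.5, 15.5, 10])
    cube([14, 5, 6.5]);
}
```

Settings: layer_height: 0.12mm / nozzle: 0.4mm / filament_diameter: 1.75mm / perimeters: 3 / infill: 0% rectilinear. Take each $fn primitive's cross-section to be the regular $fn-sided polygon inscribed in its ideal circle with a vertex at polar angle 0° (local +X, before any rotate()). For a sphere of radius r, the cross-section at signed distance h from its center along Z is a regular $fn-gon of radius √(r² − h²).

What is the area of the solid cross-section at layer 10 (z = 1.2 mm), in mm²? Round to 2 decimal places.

91.57 mm²

At z = 1.2 mm: the r=6 cylinder contributes a regular 8-gon of circumradius 6 (area = (8/2)·6.000²·sin(360°/8) = 101.82 mm²); the r=5 sphere at (10.5, 0) slices to a regular 8-gon of circumradius 4.951 (√(r²−h²) with h=0.7 from center) (area = (8/2)·4.951²·sin(360°/8) = 69.32 mm²); the r=3.5 cylinder at (-0.5, 6.5) gives a regular 8-gon of circumradius 3.5 (constant along its height) (area = (8/2)·3.500²·sin(360°/8) = 34.65 mm²); Taking the first minus the rest: starting from the r=6 cylinder (101.82 mm²), the r=5 sphere at (10.5, 0) partially overlaps it — only the 0.25 mm² overlap (of its 69.32 mm²) is removed, clipping the outline; the r=3.5 cylinder at (-0.5, 6.5) partially overlaps it — only the 10.01 mm² overlap (of its 34.65 mm²) is removed, clipping the outline — area = 91.57 mm²; the cube at (1.5, 15.5) is not intersected at this z (z outside [10, 16.5]); Combining (union): only that combined region is present, so the union is just that shape — area = 91.57 mm². Overall, the cross-section is a single solid region. Net area = 91.57 mm².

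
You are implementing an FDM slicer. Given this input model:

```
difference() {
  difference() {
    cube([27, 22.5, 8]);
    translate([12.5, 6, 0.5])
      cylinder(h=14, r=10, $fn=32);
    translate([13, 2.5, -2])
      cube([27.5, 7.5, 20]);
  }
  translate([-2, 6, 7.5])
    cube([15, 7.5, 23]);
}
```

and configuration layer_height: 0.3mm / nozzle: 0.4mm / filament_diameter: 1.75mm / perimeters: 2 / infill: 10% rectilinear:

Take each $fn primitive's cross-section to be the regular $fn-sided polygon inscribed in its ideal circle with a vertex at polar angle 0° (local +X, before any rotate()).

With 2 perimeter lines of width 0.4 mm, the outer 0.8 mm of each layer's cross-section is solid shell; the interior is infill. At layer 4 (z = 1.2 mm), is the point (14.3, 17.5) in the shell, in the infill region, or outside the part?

infill

At z = 1.2 mm: the cube (footprint 27×22.5) is included at this height; the r=10 cylinder at (12.5, 6) gives a regular 32-gon of circumradius 10 (constant along its height); the cube at (13, 2.5) is present — its section is the full 27.5×7.5 rectangle; After the difference (first − rest): starting from the 27×22.5 cube, the r=10 cylinder at (12.5, 6) partially overlaps it — only the 268.02 mm² overlap (of its 312.14 mm²) is removed, clipping the outline; the 27.5×7.5 cube at (13, 2.5) partially overlaps it — only the 35.82 mm² overlap (of its 206.25 mm²) is removed, clipping the outline — 2 connected regions; the cube at (-2, 6) does not reach this height (z outside [7.5, 30.5]); After the difference (first − rest): none of the subtracted shapes is present at this height, so that combined region is unchanged — 2 connected regions. Overall, the cross-section has 2 separate islands. The nearest boundary edge runs (14.45, 15.81)→(12.50, 16.00); distance from the point to it = 1.67 mm. (Shell/infill is judged within the island containing the point — the largest one.) The point is inside the cross-section and 1.67 mm from the nearest boundary — more than the 0.8 mm shell width (2 × 0.4), so it's in the infill interior.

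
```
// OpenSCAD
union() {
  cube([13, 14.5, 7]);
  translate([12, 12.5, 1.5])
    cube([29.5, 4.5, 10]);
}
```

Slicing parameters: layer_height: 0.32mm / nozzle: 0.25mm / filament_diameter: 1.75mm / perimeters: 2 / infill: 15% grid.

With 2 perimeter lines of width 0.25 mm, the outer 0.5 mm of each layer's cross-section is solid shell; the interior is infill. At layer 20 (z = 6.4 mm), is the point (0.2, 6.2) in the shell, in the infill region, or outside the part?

shell

At z = 6.4 mm: the cube is present — its section is the full 13×14.5 rectangle; the cube at (12, 12.5) (footprint 29.5×4.5) is included at this height; Taking the union: the regions partially overlap (shared area 2.00 mm²), so overlapping operands fuse into one piece — 1 connected region. Overall, the cross-section is a single solid region. The nearest boundary edge runs (0.00, 0.00)→(0.00, 14.50); distance from the point to it = 0.20 mm. The point is inside the cross-section, 0.20 mm from the nearest boundary — within the 0.5 mm shell band (2 × 0.25).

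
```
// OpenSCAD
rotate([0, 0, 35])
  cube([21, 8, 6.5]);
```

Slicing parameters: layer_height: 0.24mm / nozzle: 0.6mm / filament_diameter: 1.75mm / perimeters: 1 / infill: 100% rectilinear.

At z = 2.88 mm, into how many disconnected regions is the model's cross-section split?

At z = 2.88 mm: the cube is present — its section is the full 21×8 rectangle; (rotated 35° about Z; rotation is an isometry so areas/perimeters/island counts are preserved). The result has 1 disconnected region.

1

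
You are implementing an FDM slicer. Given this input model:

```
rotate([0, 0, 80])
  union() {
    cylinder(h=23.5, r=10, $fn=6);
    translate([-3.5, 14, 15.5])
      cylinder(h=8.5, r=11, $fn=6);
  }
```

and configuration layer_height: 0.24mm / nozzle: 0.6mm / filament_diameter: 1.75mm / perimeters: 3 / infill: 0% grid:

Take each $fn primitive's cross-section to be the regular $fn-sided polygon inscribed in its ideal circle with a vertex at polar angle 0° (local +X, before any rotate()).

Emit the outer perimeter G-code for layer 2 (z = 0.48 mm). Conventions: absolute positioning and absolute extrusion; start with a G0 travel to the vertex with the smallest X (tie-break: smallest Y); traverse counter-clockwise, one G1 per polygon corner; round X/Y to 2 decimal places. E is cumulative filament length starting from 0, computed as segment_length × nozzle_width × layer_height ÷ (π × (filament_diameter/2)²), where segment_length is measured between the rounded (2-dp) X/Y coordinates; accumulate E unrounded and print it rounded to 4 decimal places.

G0 X-9.40 Y-3.42 Z0.48
G1 X-1.74 Y-9.85 E0.5987
G1 X7.66 Y-6.43 E1.1976
G1 X9.40 Y3.42 E1.7964
G1 X1.74 Y9.85 E2.3952
G1 X-7.66 Y6.43 E2.9940
G1 X-9.40 Y-3.42 E3.5929

At z = 0.48 mm: the cylinder: section is a regular 6-gon, circumradius r=10; the cylinder at (-3.5, 14) is absent (z outside [15.5, 24]); Combining (union): only the r=10 cylinder is present, so the union is just that shape — 1 connected region; (rotated 80° about Z; rotation is an isometry so areas/perimeters/island counts are preserved). The outline is a single polygon with 6 vertices. Extrusion per mm of travel: 0.6 × 0.24 / (π × 0.875²) = 0.059868. Accumulating E over each segment gives final E = 3.5929.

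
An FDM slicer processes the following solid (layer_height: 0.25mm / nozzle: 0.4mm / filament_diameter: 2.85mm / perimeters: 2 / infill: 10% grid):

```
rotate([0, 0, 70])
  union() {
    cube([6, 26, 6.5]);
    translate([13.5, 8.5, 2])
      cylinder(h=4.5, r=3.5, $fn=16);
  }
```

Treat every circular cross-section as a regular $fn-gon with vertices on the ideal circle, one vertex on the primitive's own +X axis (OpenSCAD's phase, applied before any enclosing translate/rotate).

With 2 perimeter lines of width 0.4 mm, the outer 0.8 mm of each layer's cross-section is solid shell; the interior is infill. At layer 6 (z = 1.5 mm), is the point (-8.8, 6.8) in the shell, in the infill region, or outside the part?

At z = 1.5 mm: the 6×26 cube contributes its full rectangle; the cylinder at (13.5, 8.5) is not intersected at this z (z outside [2, 6.5]); Taking the union: only the 6×26 cube is present, so the union is just that shape — 1 connected region; (rotated 70° about Z; rotation is an isometry so areas/perimeters/island counts are preserved). Overall, the cross-section is a single solid region. Undo the 70° rotation: the query point maps to (3.380, 10.595) in the un-rotated model frame. The nearest boundary edge runs (6.00, 0.00)→(6.00, 26.00); distance from the point to it = 2.62 mm. The point is inside the cross-section and 2.62 mm from the nearest boundary — more than the 0.8 mm shell width (2 × 0.4), so it's in the infill interior.

infill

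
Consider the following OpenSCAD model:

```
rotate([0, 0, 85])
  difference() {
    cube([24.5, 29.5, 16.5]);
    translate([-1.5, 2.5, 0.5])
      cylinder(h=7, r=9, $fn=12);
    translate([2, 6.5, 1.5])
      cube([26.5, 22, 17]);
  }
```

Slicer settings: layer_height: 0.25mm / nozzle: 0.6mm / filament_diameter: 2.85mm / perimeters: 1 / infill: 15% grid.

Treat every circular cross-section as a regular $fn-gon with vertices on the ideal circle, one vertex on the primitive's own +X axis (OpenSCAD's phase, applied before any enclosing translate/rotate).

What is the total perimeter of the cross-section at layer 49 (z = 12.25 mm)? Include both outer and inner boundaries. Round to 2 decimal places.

153.00 mm

At z = 12.25 mm: the cube is present — its section is the full 24.5×29.5 rectangle (perimeter 108.00 mm); the cylinder at (-1.5, 2.5) is absent (z outside [0.5, 7.5]); the cube at (2, 6.5) (footprint 26.5×22) is included at this height (perimeter 97.00 mm); After the difference (first − rest): starting from the 24.5×29.5 cube, the 26.5×22 cube at (2, 6.5) partially overlaps it — only the 495.00 mm² overlap (of its 583.00 mm²) is removed, clipping the outline — boundary = 153.00 mm; (rotated 85° about Z; rotation is an isometry so areas/perimeters/island counts are preserved). Overall, the cross-section is a single solid region. Total boundary length (outer) = 153.00 mm.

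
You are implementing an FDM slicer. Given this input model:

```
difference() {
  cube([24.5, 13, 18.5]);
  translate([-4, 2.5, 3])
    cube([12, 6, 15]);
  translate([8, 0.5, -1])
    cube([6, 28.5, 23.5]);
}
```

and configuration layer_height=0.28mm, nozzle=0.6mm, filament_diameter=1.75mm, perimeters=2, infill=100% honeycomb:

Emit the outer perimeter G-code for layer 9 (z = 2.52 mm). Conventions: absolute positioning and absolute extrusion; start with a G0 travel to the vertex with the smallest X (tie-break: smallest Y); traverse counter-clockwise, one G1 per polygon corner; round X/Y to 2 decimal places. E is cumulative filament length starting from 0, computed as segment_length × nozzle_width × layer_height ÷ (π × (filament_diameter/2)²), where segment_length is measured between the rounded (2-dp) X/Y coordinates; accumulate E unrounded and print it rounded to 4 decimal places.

At z = 2.52 mm: the 24.5×13 cube contributes its full rectangle; the cube at (-4, 2.5) is not intersected at this z (z outside [3, 18]); the 6×28.5 cube at (8, 0.5) contributes its full rectangle; Subtracting the remaining from the first: starting from the 24.5×13 cube, the 6×28.5 cube at (8, 0.5) partially overlaps it — only the 75.00 mm² overlap (of its 171.00 mm²) is removed, clipping the outline — 1 connected region. The outline is a single polygon with 8 vertices. Extrusion per mm of travel: 0.6 × 0.28 / (π × 0.875²) = 0.069846. Accumulating E over each segment gives final E = 6.9846.

G0 X0.00 Y0.00 Z2.52
G1 X24.50 Y0.00 E1.7112
G1 X24.50 Y13.00 E2.6192
G1 X14.00 Y13.00 E3.3526
G1 X14.00 Y0.50 E4.2257
G1 X8.00 Y0.50 E4.6448
G1 X8.00 Y13.00 E5.5179
G1 X0.00 Y13.00 E6.0766
G1 X0.00 Y0.00 E6.9846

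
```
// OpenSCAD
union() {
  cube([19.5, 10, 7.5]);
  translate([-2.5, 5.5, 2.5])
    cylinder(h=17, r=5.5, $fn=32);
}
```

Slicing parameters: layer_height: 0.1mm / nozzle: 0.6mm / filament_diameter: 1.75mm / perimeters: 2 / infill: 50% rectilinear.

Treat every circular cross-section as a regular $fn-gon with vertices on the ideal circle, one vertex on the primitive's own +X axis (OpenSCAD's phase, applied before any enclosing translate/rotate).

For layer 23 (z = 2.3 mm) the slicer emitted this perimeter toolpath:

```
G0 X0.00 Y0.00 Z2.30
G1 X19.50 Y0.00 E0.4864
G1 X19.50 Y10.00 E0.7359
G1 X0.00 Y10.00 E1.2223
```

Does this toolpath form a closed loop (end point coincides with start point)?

Start point (G0): (0.00, 0.00). End point (last G1): the path does not return to the start — open.

no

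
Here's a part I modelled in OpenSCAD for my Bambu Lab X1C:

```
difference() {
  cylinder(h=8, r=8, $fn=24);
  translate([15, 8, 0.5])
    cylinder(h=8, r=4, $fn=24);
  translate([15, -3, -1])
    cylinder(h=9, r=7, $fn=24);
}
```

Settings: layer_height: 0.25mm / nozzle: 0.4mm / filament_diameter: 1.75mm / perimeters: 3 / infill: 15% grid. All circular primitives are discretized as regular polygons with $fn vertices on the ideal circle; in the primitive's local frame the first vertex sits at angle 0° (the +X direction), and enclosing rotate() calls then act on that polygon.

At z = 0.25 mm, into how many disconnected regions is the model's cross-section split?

At z = 0.25 mm: the cylinder: section is a regular 24-gon, circumradius r=8; the cylinder at (15, 8) is absent (z outside [0.5, 8.5]); the r=7 cylinder at (15, -3) gives a regular 24-gon of circumradius 7 (constant along its height); Subtracting the remaining from the first: starting from the r=8 cylinder, the r=7 cylinder at (15, -3) misses the remaining region (no effect) — 1 connected region. The result has 1 disconnected region.

1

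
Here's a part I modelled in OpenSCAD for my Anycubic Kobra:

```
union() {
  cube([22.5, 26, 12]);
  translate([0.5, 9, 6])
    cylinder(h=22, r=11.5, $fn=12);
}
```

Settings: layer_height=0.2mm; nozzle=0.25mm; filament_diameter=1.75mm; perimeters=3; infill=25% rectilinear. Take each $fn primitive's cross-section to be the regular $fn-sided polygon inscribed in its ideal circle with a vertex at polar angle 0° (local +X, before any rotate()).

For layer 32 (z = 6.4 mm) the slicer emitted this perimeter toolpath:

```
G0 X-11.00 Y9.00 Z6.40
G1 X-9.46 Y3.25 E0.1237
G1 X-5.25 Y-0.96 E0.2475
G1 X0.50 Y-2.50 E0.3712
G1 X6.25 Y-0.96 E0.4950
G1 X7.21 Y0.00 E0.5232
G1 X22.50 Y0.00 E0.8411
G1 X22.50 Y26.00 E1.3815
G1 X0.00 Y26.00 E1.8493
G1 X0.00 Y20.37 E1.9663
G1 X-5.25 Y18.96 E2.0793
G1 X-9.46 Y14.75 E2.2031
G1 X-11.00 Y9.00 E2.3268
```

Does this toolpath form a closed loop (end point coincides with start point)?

yes

Start point (G0): (-11.00, 9.00). End point (last G1): the path returns to the start — closed.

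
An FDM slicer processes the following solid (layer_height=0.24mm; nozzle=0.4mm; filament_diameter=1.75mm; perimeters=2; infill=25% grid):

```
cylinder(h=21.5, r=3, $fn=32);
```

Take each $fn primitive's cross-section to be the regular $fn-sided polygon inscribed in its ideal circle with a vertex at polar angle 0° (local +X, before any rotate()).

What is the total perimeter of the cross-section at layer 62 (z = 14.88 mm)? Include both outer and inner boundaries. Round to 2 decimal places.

At z = 14.88 mm: the r=3 cylinder contributes a regular 32-gon of circumradius 3 (perimeter = 2·32·3.000·sin(180°/32) = 18.82 mm). Overall, the cross-section is a single solid region. Total boundary length (outer) = 18.82 mm.

18.82 mm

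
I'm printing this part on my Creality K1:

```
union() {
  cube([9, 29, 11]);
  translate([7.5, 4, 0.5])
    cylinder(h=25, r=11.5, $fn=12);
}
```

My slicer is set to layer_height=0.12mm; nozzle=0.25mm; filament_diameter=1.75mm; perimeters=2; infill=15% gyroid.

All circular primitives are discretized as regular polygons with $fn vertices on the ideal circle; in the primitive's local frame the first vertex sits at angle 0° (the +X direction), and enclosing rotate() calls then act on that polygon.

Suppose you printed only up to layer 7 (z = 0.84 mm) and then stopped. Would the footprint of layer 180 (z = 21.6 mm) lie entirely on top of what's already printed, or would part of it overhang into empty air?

Compare the two slices. At z = 0.84: the 9×29 cube contributes its full rectangle (area 261.00 mm²); the cylinder at (7.5, 4): section is a regular 12-gon, circumradius r=11.5 (area = (12/2)·11.500²·sin(360°/12) = 396.75 mm²); Merging all regions: the regions partially overlap — summed areas 657.75 mm² minus the doubly-counted overlap 130.54 mm² gives 527.21 mm² — area = 527.21 mm². At z = 21.6: the cube is absent (z outside [0, 11]); the r=11.5 cylinder at (7.5, 4) gives a regular 12-gon of circumradius 11.5 (constant along its height) (area = (12/2)·11.500²·sin(360°/12) = 396.75 mm²); Taking the union: only the r=11.5 cylinder at (7.5, 4) is present, so the union is just that shape — area = 396.75 mm². Checking containment: the cross-section at z = 21.6 is a subset of the cross-section at z = 0.84.

entirely on top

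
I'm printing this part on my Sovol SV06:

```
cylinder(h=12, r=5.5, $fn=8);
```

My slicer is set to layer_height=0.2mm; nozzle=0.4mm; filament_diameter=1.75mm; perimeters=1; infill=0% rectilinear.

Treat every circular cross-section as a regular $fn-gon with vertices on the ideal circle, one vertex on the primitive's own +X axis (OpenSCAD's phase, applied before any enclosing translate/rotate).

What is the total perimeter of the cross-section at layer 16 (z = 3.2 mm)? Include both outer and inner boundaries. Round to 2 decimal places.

At z = 3.2 mm: the r=5.5 cylinder gives a regular 8-gon of circumradius 5.5 (constant along its height) (perimeter = 2·8·5.500·sin(180°/8) = 33.68 mm). Overall, the cross-section is a single solid region. Total boundary length (outer) = 33.68 mm.

33.68 mm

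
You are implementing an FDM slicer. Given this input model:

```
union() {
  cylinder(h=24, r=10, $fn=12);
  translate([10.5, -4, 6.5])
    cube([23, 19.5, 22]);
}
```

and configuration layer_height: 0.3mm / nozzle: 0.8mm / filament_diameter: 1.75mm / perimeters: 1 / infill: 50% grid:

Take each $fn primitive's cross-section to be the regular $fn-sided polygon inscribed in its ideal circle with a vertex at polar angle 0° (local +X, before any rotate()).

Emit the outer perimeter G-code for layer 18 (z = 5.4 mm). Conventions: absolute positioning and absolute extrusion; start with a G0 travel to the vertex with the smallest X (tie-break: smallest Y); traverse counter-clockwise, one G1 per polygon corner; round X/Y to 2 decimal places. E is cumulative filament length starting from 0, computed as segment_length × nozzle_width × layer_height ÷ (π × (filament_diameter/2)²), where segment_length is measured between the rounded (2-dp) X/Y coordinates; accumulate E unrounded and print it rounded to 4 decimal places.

At z = 5.4 mm: the r=10 cylinder gives a regular 12-gon of circumradius 10 (constant along its height); the cube at (10.5, -4) does not reach this height (z outside [6.5, 28.5]); Merging all regions: only the r=10 cylinder is present, so the union is just that shape — 1 connected region. The outline is a single polygon with 12 vertices. Extrusion per mm of travel: 0.8 × 0.3 / (π × 0.875²) = 0.099780. Accumulating E over each segment gives final E = 6.1979.

G0 X-10.00 Y0.00 Z5.40
G1 X-8.66 Y-5.00 E0.5165
G1 X-5.00 Y-8.66 E1.0330
G1 X0.00 Y-10.00 E1.5495
G1 X5.00 Y-8.66 E2.0660
G1 X8.66 Y-5.00 E2.5825
G1 X10.00 Y0.00 E3.0990
G1 X8.66 Y5.00 E3.6155
G1 X5.00 Y8.66 E4.1319
G1 X0.00 Y10.00 E4.6484
G1 X-5.00 Y8.66 E5.1650
G1 X-8.66 Y5.00 E5.6814
G1 X-10.00 Y0.00 E6.1979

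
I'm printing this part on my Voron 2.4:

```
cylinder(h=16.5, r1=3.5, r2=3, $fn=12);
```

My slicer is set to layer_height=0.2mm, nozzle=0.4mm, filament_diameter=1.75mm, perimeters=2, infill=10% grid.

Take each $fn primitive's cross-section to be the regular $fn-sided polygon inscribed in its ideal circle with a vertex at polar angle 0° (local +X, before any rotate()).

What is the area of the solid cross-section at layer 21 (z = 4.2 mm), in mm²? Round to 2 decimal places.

34.13 mm²

At z = 4.2 mm: the cone: at t=0.255 of its height the radius interpolates to r₁+(r₂−r₁)t = 3.373, giving a regular 12-gon of that circumradius (area = (12/2)·3.373²·sin(360°/12) = 34.13 mm²). Overall, the cross-section is a single solid region. Net area = 34.13 mm².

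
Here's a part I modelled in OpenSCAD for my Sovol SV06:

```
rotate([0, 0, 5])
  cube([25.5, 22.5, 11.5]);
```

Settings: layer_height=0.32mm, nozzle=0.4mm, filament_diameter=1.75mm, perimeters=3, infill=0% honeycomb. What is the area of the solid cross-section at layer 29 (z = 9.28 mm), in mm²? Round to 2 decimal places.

573.75 mm²

At z = 9.28 mm: the cube (footprint 25.5×22.5) is included at this height (area 573.75 mm²); (rotated 5° about Z; rotation is an isometry so areas/perimeters/island counts are preserved). Overall, the cross-section is a single solid region. Net area = 573.75 mm².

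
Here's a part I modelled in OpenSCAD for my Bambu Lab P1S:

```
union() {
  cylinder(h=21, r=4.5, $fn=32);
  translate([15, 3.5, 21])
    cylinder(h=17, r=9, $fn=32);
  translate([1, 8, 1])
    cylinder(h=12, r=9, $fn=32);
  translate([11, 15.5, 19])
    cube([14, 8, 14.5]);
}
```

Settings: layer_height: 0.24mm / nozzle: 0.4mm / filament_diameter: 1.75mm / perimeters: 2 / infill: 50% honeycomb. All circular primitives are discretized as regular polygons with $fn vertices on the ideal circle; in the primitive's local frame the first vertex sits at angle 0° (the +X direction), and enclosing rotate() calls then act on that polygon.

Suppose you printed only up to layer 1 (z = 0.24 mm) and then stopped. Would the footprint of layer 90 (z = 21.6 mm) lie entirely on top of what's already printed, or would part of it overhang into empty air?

part overhangs

Compare the two slices. At z = 0.24: the r=4.5 cylinder gives a regular 32-gon of circumradius 4.5 (constant along its height) (area = (32/2)·4.500²·sin(360°/32) = 63.21 mm²); the cylinder at (15, 3.5) does not reach this height (z outside [21, 38]); the cylinder at (1, 8) does not reach this height (z outside [1, 13]); the cube at (11, 15.5) is not intersected at this z (z outside [19, 33.5]); Taking the union: only the r=4.5 cylinder is present, so the union is just that shape — area = 63.21 mm². At z = 21.6: the cylinder does not reach this height (z outside [0, 21]); the r=9 cylinder at (15, 3.5) gives a regular 32-gon of circumradius 9 (constant along its height) (area = (32/2)·9.000²·sin(360°/32) = 252.84 mm²); the cylinder at (1, 8) is absent (z outside [1, 13]); the 14×8 cube at (11, 15.5) contributes its full rectangle (area 112.00 mm²); Merging all regions: the 2 present regions are separate (no shared area or edge), so areas and boundary lengths simply add and each stays a separate island — area = 364.84 mm². Checking containment: at z = 21.6 the cross-section extends beyond the z = 0.24 cross-section by about 364.84 mm².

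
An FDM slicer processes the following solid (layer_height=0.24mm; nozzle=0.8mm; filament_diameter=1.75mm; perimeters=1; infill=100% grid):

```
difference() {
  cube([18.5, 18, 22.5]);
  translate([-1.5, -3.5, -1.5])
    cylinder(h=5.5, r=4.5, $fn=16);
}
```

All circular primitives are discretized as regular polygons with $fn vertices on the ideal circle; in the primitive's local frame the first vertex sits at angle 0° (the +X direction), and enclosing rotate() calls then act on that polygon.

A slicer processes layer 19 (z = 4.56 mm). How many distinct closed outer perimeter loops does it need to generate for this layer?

1

At z = 4.56 mm: the 18.5×18 cube contributes its full rectangle; the cylinder at (-1.5, -3.5) is not intersected at this z (z outside [-1.5, 4]); After the difference (first − rest): none of the subtracted shapes is present at this height, so the 18.5×18 cube is unchanged — 1 connected region. The result has 1 disconnected region.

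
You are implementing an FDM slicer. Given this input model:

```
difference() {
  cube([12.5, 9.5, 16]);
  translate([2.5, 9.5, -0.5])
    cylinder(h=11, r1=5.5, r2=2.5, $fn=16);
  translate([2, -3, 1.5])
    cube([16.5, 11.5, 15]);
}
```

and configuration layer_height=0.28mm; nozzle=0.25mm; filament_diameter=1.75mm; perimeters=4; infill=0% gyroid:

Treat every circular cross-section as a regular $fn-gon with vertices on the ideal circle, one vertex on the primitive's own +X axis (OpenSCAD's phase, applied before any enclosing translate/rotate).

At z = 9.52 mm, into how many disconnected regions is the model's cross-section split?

At z = 9.52 mm: the 12.5×9.5 cube contributes its full rectangle; the cone at (2.5, 9.5) (r1=5.5→r2=2.5) has section circumradius 2.767 here — a regular 16-gon; the 16.5×11.5 cube at (2, -3) contributes its full rectangle; Taking the first minus the rest: starting from the 12.5×9.5 cube, the cone at (2.5, 9.5) partially overlaps it — only the 11.55 mm² overlap (of its 23.44 mm²) is removed, clipping the outline; the 16.5×11.5 cube at (2, -3) partially overlaps it — only the 85.20 mm² overlap (of its 189.75 mm²) is removed, clipping the outline — 2 connected regions. The result has 2 disconnected regions.

2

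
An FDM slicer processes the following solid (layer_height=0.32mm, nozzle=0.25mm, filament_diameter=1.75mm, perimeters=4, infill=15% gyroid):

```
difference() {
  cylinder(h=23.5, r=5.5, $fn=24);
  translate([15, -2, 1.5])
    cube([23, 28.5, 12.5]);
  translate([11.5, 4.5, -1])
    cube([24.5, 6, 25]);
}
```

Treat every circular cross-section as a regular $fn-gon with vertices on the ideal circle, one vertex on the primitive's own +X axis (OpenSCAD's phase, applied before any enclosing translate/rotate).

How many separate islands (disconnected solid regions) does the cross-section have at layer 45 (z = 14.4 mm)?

1

At z = 14.4 mm: the r=5.5 cylinder gives a regular 24-gon of circumradius 5.5 (constant along its height); the cube at (15, -2) does not reach this height (z outside [1.5, 14]); the 24.5×6 cube at (11.5, 4.5) contributes its full rectangle; Subtracting the remaining from the first: starting from the r=5.5 cylinder, the 24.5×6 cube at (11.5, 4.5) misses the remaining region (no effect) — 1 connected region. Overall, the cross-section is a single solid region. Island count = 1.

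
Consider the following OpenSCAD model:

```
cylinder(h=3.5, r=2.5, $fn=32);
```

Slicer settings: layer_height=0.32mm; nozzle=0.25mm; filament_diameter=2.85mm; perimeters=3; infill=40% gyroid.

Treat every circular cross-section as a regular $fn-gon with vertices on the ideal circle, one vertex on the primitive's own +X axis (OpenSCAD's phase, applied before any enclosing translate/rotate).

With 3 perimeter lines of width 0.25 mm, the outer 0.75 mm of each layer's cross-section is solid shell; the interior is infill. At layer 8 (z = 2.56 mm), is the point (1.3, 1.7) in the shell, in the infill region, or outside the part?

shell

At z = 2.56 mm: the r=2.5 cylinder contributes a regular 32-gon of circumradius 2.5. Overall, the cross-section is a single solid region. The nearest boundary edge runs (1.77, 1.77)→(1.39, 2.08); distance from the point to it = 0.35 mm. The point is inside the cross-section, 0.35 mm from the nearest boundary — within the 0.75 mm shell band (3 × 0.25).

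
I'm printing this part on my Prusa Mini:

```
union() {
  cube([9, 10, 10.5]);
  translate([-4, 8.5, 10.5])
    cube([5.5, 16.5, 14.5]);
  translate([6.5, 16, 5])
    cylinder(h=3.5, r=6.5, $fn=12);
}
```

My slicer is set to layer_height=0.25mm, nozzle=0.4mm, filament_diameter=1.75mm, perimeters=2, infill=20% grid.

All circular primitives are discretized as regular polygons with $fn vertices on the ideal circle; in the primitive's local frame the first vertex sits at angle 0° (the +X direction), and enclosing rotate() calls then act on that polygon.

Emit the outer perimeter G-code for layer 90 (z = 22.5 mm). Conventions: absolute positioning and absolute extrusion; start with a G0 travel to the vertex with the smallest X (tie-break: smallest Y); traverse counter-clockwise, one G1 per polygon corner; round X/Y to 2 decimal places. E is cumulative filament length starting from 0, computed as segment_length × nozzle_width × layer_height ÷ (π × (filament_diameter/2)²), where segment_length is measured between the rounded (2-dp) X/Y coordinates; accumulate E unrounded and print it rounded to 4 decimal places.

At z = 22.5 mm: the cube is absent (z outside [0, 10.5]); the cube at (-4, 8.5) (footprint 5.5×16.5) is included at this height; the cylinder at (6.5, 16) is not intersected at this z (z outside [5, 8.5]); Taking the union: only the 5.5×16.5 cube at (-4, 8.5) is present, so the union is just that shape — 1 connected region. The outline is a single polygon with 4 vertices. Extrusion per mm of travel: 0.4 × 0.25 / (π × 0.875²) = 0.041575. Accumulating E over each segment gives final E = 1.8293.

G0 X-4.00 Y8.50 Z22.50
G1 X1.50 Y8.50 E0.2287
G1 X1.50 Y25.00 E0.9147
G1 X-4.00 Y25.00 E1.1433
G1 X-4.00 Y8.50 E1.8293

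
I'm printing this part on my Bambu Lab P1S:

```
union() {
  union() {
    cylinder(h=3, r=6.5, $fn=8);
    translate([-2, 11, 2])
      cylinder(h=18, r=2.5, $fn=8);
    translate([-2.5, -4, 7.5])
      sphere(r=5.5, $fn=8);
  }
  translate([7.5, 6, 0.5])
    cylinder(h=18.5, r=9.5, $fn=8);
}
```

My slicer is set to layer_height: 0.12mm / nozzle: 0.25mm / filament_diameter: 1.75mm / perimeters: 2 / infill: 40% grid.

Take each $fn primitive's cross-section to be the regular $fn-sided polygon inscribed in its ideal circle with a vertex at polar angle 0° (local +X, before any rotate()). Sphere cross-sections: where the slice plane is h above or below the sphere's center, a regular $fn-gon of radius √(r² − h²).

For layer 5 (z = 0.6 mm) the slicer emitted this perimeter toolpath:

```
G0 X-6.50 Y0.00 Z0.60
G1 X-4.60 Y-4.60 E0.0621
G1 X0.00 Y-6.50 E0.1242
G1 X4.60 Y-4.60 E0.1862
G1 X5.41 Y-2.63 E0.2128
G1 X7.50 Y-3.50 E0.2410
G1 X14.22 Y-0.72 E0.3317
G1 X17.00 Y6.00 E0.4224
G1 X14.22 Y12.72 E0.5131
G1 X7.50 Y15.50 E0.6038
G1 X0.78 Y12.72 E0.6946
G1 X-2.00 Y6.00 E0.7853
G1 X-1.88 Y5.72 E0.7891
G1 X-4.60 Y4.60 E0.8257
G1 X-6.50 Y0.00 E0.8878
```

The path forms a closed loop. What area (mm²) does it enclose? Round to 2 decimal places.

Apply the shoelace formula to the sequence of (X, Y) vertices; enclosed area = 330.99 mm².

330.99 mm²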